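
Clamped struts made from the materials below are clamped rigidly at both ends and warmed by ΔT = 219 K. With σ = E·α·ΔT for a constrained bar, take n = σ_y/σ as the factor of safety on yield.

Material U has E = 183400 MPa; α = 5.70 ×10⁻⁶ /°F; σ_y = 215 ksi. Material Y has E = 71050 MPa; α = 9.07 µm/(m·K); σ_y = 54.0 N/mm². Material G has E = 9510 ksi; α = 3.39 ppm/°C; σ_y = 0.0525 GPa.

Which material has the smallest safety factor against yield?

Converting E to GPa, α to ×10⁻⁶/K, σ_y to MPa, then σ and n for each:
  material U: E = 183.4, α = 10.3, σ_y = 1482 → σ = 412 MPa, n = 3.60
  material Y: E = 71.05, α = 9.07, σ_y = 54.00 → σ = 141 MPa, n = 0.383
  material G: E = 65.57, α = 3.39, σ_y = 52.50 → σ = 48.7 MPa, n = 1.08
The minimum is material Y at n = 0.383.

material Y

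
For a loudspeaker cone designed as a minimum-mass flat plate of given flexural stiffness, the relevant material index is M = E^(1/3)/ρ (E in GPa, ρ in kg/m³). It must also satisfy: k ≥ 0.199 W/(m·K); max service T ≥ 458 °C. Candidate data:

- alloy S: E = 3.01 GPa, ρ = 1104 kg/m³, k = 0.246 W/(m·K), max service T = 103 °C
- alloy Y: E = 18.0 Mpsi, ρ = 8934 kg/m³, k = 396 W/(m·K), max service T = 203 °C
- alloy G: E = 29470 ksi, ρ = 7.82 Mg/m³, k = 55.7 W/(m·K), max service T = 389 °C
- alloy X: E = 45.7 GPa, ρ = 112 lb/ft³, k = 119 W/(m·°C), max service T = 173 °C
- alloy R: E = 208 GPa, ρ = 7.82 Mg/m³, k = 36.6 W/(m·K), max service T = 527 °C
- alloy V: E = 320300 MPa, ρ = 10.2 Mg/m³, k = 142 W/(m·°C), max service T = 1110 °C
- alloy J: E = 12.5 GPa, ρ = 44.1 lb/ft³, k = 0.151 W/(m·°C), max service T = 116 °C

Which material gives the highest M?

alloy R

Screen on constraints: k ≥ 0.199 W/(m·K); max service T ≥ 458 °C. Survivors: alloy R, alloy V.
Convert each candidate to consistent units, then evaluate M:
  alloy R: E = 208.0 GPa, ρ = 7820 kg/m³
  alloy V: E = 320.3 GPa, ρ = 10200 kg/m³
  alloy R: M = 0.758×10⁻³
  alloy V: M = 0.671×10⁻³
Alloy R ranks first.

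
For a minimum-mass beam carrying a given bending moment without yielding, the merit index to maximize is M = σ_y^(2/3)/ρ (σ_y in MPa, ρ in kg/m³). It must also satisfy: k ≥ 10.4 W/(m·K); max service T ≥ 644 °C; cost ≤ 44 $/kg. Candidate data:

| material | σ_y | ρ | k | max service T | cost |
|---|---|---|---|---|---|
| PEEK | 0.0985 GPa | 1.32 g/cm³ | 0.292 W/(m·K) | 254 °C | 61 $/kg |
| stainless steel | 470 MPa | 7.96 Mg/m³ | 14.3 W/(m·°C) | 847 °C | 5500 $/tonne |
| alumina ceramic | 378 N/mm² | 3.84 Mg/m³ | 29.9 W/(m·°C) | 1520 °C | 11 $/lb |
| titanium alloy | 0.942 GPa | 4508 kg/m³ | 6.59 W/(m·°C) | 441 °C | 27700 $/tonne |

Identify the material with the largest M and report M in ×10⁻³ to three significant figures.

Screen on constraints: k ≥ 10.4 W/(m·K); max service T ≥ 644 °C; cost ≤ 44 $/kg. Survivors: stainless steel, alumina ceramic.
Convert each candidate to consistent units, then evaluate M:
  stainless steel: σ_y = 470.0 MPa, ρ = 7960 kg/m³
  alumina ceramic: σ_y = 378.0 MPa, ρ = 3840 kg/m³
  alumina ceramic: M = 13.6×10⁻³
  stainless steel: M = 7.59×10⁻³
Alumina ceramic ranks first.

alumina ceramic, M = 13.6×10⁻³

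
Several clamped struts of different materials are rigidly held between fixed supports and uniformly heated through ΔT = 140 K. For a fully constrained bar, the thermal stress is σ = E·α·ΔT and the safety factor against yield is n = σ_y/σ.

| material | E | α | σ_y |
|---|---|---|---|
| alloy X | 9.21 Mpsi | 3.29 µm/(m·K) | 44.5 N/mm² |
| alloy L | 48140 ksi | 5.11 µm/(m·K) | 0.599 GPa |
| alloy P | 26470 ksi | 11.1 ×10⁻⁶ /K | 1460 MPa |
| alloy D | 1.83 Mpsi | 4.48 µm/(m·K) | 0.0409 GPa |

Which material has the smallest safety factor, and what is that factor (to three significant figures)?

alloy X, n = 1.52

Per material, after unit conversion:
  alloy X: E = 63.50, α = 3.29, σ_y = 44.50 → σ = 29.2 MPa, n = 1.52
  alloy L: E = 331.9, α = 5.11, σ_y = 599.0 → σ = 237 MPa, n = 2.52
  alloy P: E = 182.5, α = 11.1, σ_y = 1460 → σ = 284 MPa, n = 5.15
  alloy D: E = 12.62, α = 4.48, σ_y = 40.90 → σ = 7.91 MPa, n = 5.17
Alloy X has the lowest safety factor, n = 1.52.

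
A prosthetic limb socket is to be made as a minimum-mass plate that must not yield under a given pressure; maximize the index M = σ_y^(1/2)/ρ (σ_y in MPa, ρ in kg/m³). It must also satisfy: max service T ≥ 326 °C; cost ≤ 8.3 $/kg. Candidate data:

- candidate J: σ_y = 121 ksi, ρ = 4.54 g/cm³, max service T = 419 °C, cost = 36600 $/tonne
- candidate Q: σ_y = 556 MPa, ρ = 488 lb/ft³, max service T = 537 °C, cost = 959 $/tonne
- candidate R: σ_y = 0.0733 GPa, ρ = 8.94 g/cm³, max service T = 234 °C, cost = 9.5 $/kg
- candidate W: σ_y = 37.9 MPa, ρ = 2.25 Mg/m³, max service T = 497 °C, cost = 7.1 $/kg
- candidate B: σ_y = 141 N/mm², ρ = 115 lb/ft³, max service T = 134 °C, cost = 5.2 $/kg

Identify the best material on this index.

Screen on constraints: max service T ≥ 326 °C; cost ≤ 8.3 $/kg. Survivors: candidate Q, candidate W.
Convert each candidate to consistent units, then evaluate M:
  candidate Q: σ_y = 556.0 MPa, ρ = 7817 kg/m³
  candidate W: σ_y = 37.90 MPa, ρ = 2250 kg/m³
  candidate Q: M = 3.02×10⁻³
  candidate W: M = 2.74×10⁻³
Highest index: candidate Q.

candidate Q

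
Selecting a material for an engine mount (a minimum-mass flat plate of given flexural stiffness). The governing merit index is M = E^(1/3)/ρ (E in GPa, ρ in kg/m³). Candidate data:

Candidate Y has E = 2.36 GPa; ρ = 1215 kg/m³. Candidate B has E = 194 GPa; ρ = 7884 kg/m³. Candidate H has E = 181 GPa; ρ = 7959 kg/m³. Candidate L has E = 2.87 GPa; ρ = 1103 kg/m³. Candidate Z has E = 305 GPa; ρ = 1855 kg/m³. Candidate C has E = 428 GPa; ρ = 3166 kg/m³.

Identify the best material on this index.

Per-candidate index values:
  candidate Z: M = 3.63×10⁻³
  candidate C: M = 2.38×10⁻³
  candidate L: M = 1.29×10⁻³
  candidate Y: M = 1.10×10⁻³
  candidate B: M = 0.734×10⁻³
  candidate H: M = 0.711×10⁻³
Highest index: candidate Z.

candidate Z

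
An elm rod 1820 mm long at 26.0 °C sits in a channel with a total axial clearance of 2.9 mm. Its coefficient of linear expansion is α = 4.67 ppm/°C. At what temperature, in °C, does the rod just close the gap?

367 °C

α·L₀·ΔT = 2.9 mm ⇒ ΔT = 2.9 / (4.67×10⁻⁶ × 1820.0) = 341.2 K.
T = 26.0 + 341.2 = 367.2 °C.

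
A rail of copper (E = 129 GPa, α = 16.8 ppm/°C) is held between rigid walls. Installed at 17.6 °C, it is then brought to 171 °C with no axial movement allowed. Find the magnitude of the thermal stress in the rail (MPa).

ΔT = 153.4 K. Constrained thermal stress σ = E·α·ΔT = 129.0×10³ MPa × 16.8×10⁻⁶ × 153.4 = 332 MPa (compressive).

332 MPa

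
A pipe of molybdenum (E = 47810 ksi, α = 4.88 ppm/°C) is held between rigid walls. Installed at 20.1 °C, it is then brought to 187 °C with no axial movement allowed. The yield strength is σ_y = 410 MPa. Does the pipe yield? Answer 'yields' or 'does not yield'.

E = 47810 ksi = 329.6 GPa.
ΔT = 166.9 K. Constrained thermal stress σ = E·α·ΔT = 329.6×10³ MPa × 4.88×10⁻⁶ × 166.9 = 268 MPa (compressive).
Compare to σ_y = 410 MPa: σ < σ_y, so it does not yield.

does not yield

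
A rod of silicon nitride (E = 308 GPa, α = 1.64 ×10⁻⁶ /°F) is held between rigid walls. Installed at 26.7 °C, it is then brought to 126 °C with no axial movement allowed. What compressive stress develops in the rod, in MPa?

90.3 MPa

α = 1.64×10⁻⁶/°F × 9/5 = 2.95×10⁻⁶/K.
ΔT = 99.30 K. Constrained thermal stress σ = E·α·ΔT = 308.0×10³ MPa × 2.95×10⁻⁶ × 99.30 = 90.3 MPa (compressive).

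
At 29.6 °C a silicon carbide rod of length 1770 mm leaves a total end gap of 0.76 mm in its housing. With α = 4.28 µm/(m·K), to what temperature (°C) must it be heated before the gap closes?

α·L₀·ΔT = 0.76 mm ⇒ ΔT = 0.76 / (4.28×10⁻⁶ × 1770.0) = 100.3 K.
T = 29.6 + 100.3 = 129.9 °C.

130 °C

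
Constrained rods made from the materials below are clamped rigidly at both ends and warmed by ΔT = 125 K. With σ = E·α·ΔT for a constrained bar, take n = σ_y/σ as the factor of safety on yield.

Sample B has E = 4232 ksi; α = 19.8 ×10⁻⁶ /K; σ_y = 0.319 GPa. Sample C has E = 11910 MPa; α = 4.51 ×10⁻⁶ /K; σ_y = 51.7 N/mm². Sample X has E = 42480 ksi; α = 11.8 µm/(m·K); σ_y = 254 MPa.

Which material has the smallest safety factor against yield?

sample X

Converting E to GPa, α to ×10⁻⁶/K, σ_y to MPa, then σ and n for each:
  sample B: E = 29.18, α = 19.8, σ_y = 319.0 → σ = 72.2 MPa, n = 4.42
  sample C: E = 11.91, α = 4.51, σ_y = 51.70 → σ = 6.71 MPa, n = 7.70
  sample X: E = 292.9, α = 11.8, σ_y = 254.0 → σ = 432 MPa, n = 0.588
Smallest n: sample X with n = 0.588.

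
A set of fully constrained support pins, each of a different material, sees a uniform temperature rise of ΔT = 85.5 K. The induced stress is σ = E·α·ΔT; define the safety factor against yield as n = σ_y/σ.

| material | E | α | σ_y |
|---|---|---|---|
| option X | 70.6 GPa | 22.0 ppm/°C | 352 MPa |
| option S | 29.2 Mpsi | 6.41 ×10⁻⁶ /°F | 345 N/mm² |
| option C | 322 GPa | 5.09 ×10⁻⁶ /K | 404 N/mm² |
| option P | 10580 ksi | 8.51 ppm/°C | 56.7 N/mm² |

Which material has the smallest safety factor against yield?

option P

In consistent units (E in GPa, α in ×10⁻⁶/K, σ_y in MPa):
  option X: E = 70.60, α = 22.0, σ_y = 352.0 → σ = 133 MPa, n = 2.65
  option S: E = 201.3, α = 11.5, σ_y = 345.0 → σ = 199 MPa, n = 1.74
  option C: E = 322.0, α = 5.09, σ_y = 404.0 → σ = 140 MPa, n = 2.88
  option P: E = 72.95, α = 8.51, σ_y = 56.70 → σ = 53.1 MPa, n = 1.07
Option P has the lowest safety factor, n = 1.07.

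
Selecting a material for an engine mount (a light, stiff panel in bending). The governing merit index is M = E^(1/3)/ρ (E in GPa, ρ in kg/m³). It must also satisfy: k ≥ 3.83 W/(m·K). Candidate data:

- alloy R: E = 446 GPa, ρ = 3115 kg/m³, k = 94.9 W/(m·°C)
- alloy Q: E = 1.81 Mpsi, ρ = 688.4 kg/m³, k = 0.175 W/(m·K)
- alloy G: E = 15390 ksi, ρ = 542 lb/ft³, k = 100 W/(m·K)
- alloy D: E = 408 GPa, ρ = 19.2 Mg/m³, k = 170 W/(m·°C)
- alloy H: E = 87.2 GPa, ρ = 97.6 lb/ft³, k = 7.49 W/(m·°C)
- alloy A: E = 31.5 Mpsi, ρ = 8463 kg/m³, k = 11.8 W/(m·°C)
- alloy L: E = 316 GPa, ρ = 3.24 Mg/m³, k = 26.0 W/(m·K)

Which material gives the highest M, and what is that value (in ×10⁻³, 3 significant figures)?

alloy H, M = 2.84×10⁻³

Screen on constraints: k ≥ 3.83 W/(m·K). Survivors: alloy R, alloy G, alloy D, alloy H, alloy A, alloy L.
Putting every candidate on a common basis:
  alloy R: E = 446.0 GPa, ρ = 3115 kg/m³
  alloy G: E = 106.1 GPa, ρ = 8682 kg/m³
  alloy D: E = 408.0 GPa, ρ = 19200 kg/m³
  alloy H: E = 87.20 GPa, ρ = 1563 kg/m³
  alloy A: E = 217.2 GPa, ρ = 8463 kg/m³
  alloy L: E = 316.0 GPa, ρ = 3240 kg/m³
  alloy H: M = 2.84×10⁻³
  alloy R: M = 2.45×10⁻³
  alloy L: M = 2.10×10⁻³
  alloy A: M = 0.710×10⁻³
  alloy G: M = 0.545×10⁻³
  alloy D: M = 0.386×10⁻³
The maximum is for alloy H.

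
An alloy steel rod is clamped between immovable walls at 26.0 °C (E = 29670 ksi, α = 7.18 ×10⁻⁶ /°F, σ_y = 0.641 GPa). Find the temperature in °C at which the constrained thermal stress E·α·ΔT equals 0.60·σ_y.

171 °C

E = 29670 ksi = 204.6 GPa.
α = 7.18×10⁻⁶/°F × 9/5 = 12.9×10⁻⁶/K.
σ_y = 0.641 GPa = 641.0 MPa.
E·α·ΔT = 384.6 MPa ⇒ ΔT = 384.6 / (204.6×10³ × 12.9×10⁻⁶) = 145.5 K.
T = 26.0 + 145.5 = 171.5 °C.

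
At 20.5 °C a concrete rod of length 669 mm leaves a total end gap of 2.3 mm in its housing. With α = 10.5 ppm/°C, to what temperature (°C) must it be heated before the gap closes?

α·L₀·ΔT = 2.3 mm ⇒ ΔT = 2.3 / (10.5×10⁻⁶ × 669.0) = 327.4 K.
T = 20.5 + 327.4 = 347.9 °C.

348 °C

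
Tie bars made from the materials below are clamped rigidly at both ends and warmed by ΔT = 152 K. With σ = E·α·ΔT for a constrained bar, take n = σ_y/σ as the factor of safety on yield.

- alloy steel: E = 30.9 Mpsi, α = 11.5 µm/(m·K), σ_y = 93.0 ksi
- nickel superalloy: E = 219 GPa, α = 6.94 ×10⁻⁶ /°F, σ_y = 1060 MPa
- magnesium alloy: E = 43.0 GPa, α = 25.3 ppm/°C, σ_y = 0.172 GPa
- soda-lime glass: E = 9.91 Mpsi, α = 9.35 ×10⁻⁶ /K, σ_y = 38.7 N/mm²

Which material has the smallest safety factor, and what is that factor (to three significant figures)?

soda-lime glass, n = 0.399

Per material, after unit conversion:
  alloy steel: E = 213.0, α = 11.5, σ_y = 641.2 → σ = 372 MPa, n = 1.72
  nickel superalloy: E = 219.0, α = 12.5, σ_y = 1060 → σ = 416 MPa, n = 2.55
  magnesium alloy: E = 43.00, α = 25.3, σ_y = 172.0 → σ = 165 MPa, n = 1.04
  soda-lime glass: E = 68.33, α = 9.35, σ_y = 38.70 → σ = 97.1 MPa, n = 0.399
Soda-lime glass has the lowest safety factor, n = 0.399.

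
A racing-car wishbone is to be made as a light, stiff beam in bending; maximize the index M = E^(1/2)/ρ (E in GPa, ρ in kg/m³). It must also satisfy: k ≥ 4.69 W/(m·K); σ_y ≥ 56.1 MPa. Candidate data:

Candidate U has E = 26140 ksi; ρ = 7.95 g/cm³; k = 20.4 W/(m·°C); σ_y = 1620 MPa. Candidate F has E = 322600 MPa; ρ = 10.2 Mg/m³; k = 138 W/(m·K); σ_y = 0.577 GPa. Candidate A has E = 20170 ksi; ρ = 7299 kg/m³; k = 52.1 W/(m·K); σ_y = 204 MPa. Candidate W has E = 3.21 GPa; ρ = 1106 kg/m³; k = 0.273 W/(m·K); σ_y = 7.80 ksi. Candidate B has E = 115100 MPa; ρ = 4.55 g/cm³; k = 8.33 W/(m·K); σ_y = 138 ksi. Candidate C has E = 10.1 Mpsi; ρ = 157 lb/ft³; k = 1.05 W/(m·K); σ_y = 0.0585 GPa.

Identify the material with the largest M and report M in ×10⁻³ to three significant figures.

candidate B, M = 2.36×10⁻³

Screen on constraints: k ≥ 4.69 W/(m·K); σ_y ≥ 56.1 MPa. Survivors: candidate U, candidate F, candidate A, candidate B.
Putting every candidate on a common basis:
  candidate U: E = 180.2 GPa, ρ = 7950 kg/m³
  candidate F: E = 322.6 GPa, ρ = 10200 kg/m³
  candidate A: E = 139.1 GPa, ρ = 7299 kg/m³
  candidate B: E = 115.1 GPa, ρ = 4550 kg/m³
  candidate B: M = 2.36×10⁻³
  candidate F: M = 1.76×10⁻³
  candidate U: M = 1.69×10⁻³
  candidate A: M = 1.62×10⁻³
Candidate B ranks first.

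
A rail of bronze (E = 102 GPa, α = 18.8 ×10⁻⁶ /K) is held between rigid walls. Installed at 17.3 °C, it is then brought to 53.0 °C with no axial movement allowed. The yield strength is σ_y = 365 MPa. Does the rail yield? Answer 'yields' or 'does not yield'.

ΔT = 35.70 K. Constrained thermal stress σ = E·α·ΔT = 102.0×10³ MPa × 18.8×10⁻⁶ × 35.70 = 68.5 MPa (compressive).
Compare to σ_y = 365 MPa: σ < σ_y, so it does not yield.

does not yield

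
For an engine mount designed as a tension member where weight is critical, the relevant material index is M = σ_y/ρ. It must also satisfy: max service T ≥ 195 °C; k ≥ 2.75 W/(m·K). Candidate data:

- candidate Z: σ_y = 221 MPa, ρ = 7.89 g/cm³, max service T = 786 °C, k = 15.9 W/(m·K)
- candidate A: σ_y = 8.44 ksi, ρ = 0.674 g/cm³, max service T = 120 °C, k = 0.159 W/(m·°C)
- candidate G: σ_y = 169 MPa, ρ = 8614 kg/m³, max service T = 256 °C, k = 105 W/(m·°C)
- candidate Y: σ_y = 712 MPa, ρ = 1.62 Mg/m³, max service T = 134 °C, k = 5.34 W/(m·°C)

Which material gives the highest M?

candidate Z

Screen on constraints: max service T ≥ 195 °C; k ≥ 2.75 W/(m·K). Survivors: candidate Z, candidate G.
In SI units:
  candidate Z: σ_y = 221.0 MPa, ρ = 7890 kg/m³
  candidate G: σ_y = 169.0 MPa, ρ = 8614 kg/m³
  candidate Z: M = 28.0 kN·m/kg
  candidate G: M = 19.6 kN·m/kg
Candidate Z has the largest M.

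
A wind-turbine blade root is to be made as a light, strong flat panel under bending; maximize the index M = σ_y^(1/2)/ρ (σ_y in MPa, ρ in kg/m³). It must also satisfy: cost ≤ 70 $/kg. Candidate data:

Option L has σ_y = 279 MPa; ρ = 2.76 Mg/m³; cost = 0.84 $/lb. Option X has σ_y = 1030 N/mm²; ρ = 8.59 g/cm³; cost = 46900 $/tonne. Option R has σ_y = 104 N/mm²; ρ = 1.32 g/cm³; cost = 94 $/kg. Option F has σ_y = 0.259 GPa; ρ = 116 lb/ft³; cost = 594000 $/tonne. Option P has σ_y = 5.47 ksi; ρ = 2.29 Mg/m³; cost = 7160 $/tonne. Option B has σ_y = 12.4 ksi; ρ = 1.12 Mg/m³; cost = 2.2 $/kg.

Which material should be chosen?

option B

Screen on constraints: cost ≤ 70 $/kg. Survivors: option L, option X, option P, option B.
After converting to SI:
  option L: σ_y = 279.0 MPa, ρ = 2760 kg/m³
  option X: σ_y = 1030 MPa, ρ = 8590 kg/m³
  option P: σ_y = 37.71 MPa, ρ = 2290 kg/m³
  option B: σ_y = 85.50 MPa, ρ = 1120 kg/m³
  option B: M = 8.26×10⁻³
  option L: M = 6.05×10⁻³
  option X: M = 3.74×10⁻³
  option P: M = 2.68×10⁻³
Highest index: option B.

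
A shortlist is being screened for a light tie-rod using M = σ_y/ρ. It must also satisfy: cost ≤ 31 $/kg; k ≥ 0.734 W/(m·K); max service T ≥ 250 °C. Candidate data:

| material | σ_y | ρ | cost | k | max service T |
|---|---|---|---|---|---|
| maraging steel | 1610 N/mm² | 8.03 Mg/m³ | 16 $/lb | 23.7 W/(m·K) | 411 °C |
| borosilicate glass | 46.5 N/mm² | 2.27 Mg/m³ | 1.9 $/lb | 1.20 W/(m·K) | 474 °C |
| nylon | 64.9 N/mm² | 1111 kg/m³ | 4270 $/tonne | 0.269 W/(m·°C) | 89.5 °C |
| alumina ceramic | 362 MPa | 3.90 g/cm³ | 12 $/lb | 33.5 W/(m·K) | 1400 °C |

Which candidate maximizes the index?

Screen on constraints: cost ≤ 31 $/kg; k ≥ 0.734 W/(m·K); max service T ≥ 250 °C. Survivors: borosilicate glass, alumina ceramic.
In SI units:
  borosilicate glass: σ_y = 46.50 MPa, ρ = 2270 kg/m³
  alumina ceramic: σ_y = 362.0 MPa, ρ = 3900 kg/m³
  alumina ceramic: M = 92.8 kN·m/kg
  borosilicate glass: M = 20.5 kN·m/kg
Highest index: alumina ceramic.

alumina ceramic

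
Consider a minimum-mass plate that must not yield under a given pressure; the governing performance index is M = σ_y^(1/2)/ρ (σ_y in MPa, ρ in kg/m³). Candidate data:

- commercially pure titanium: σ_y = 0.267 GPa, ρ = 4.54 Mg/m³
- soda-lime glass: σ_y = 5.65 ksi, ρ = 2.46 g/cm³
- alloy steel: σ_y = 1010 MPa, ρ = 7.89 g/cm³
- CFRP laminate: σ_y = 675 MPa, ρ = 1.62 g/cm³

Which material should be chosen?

After converting to SI:
  commercially pure titanium: σ_y = 267.0 MPa, ρ = 4540 kg/m³
  soda-lime glass: σ_y = 38.96 MPa, ρ = 2460 kg/m³
  alloy steel: σ_y = 1010 MPa, ρ = 7890 kg/m³
  CFRP laminate: σ_y = 675.0 MPa, ρ = 1620 kg/m³
  CFRP laminate: M = 16.0×10⁻³
  alloy steel: M = 4.03×10⁻³
  commercially pure titanium: M = 3.60×10⁻³
  soda-lime glass: M = 2.54×10⁻³
Highest index: CFRP laminate.

CFRP laminate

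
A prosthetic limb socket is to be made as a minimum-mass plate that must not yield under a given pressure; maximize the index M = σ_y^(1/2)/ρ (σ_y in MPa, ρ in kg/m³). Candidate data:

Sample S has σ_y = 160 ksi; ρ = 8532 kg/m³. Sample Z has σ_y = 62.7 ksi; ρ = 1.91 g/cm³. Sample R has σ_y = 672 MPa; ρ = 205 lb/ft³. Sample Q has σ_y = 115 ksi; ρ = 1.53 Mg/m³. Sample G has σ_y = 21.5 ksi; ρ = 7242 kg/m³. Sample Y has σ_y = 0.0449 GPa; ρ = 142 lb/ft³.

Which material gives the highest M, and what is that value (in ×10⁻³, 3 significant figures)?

sample Q, M = 18.4×10⁻³

Convert each candidate to consistent units, then evaluate M:
  sample S: σ_y = 1103 MPa, ρ = 8532 kg/m³
  sample Z: σ_y = 432.3 MPa, ρ = 1910 kg/m³
  sample R: σ_y = 672.0 MPa, ρ = 3284 kg/m³
  sample Q: σ_y = 792.9 MPa, ρ = 1530 kg/m³
  sample G: σ_y = 148.2 MPa, ρ = 7242 kg/m³
  sample Y: σ_y = 44.90 MPa, ρ = 2275 kg/m³
  sample Q: M = 18.4×10⁻³
  sample Z: M = 10.9×10⁻³
  sample R: M = 7.89×10⁻³
  sample S: M = 3.89×10⁻³
  sample Y: M = 2.95×10⁻³
  sample G: M = 1.68×10⁻³
Highest index: sample Q.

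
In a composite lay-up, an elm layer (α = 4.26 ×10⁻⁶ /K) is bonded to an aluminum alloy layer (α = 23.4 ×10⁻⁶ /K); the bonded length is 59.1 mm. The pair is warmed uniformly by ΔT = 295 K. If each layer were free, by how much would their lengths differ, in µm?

Δα = |4.26 − 23.4|×10⁻⁶/K = 19.1×10⁻⁶/K.
ΔL_mismatch = Δα·L·ΔT = 19.1×10⁻⁶ × 59.1 mm × 295.0 K = 334 µm.

334 µm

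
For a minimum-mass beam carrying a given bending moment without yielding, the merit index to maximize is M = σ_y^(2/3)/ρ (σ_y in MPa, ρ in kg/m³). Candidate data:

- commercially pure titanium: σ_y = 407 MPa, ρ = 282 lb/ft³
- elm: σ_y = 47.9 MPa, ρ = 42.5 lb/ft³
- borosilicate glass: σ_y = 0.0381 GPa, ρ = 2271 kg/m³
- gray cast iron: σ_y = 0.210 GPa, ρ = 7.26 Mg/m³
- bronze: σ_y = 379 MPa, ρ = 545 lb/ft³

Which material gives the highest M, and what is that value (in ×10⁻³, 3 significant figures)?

elm, M = 19.4×10⁻³

Putting every candidate on a common basis:
  commercially pure titanium: σ_y = 407.0 MPa, ρ = 4517 kg/m³
  elm: σ_y = 47.90 MPa, ρ = 680.8 kg/m³
  borosilicate glass: σ_y = 38.10 MPa, ρ = 2271 kg/m³
  gray cast iron: σ_y = 210.0 MPa, ρ = 7260 kg/m³
  bronze: σ_y = 379.0 MPa, ρ = 8730 kg/m³
  elm: M = 19.4×10⁻³
  commercially pure titanium: M = 12.2×10⁻³
  bronze: M = 6.00×10⁻³
  borosilicate glass: M = 4.99×10⁻³
  gray cast iron: M = 4.87×10⁻³
Elm has the largest M.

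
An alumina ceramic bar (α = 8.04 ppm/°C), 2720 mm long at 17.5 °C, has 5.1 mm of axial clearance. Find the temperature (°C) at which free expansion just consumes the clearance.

251 °C

α·L₀·ΔT = 5.1 mm ⇒ ΔT = 5.1 / (8.04×10⁻⁶ × 2720.0) = 233.2 K.
T = 17.5 + 233.2 = 250.7 °C.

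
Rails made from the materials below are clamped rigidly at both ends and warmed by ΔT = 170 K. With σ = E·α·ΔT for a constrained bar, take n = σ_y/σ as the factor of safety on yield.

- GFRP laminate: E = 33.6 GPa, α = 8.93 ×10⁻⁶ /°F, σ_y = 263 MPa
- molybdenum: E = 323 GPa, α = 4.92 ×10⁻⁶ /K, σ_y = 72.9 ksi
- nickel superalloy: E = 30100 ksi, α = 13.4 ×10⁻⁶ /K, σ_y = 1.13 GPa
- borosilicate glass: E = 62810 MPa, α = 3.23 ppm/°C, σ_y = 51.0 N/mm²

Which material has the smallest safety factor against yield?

In consistent units (E in GPa, α in ×10⁻⁶/K, σ_y in MPa):
  GFRP laminate: E = 33.60, α = 16.1, σ_y = 263.0 → σ = 91.8 MPa, n = 2.86
  molybdenum: E = 323.0, α = 4.92, σ_y = 502.6 → σ = 270 MPa, n = 1.86
  nickel superalloy: E = 207.5, α = 13.4, σ_y = 1130 → σ = 473 MPa, n = 2.39
  borosilicate glass: E = 62.81, α = 3.23, σ_y = 51.00 → σ = 34.5 MPa, n = 1.48
Borosilicate glass has the lowest safety factor, n = 1.48.

borosilicate glass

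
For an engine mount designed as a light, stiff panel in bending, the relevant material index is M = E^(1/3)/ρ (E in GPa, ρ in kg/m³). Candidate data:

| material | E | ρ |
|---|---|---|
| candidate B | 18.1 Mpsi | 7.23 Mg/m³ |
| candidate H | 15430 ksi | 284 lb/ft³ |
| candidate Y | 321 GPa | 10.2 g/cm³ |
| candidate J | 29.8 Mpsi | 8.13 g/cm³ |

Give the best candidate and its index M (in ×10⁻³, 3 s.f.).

Putting every candidate on a common basis:
  candidate B: E = 124.8 GPa, ρ = 7230 kg/m³
  candidate H: E = 106.4 GPa, ρ = 4549 kg/m³
  candidate Y: E = 321.0 GPa, ρ = 10200 kg/m³
  candidate J: E = 205.5 GPa, ρ = 8130 kg/m³
  candidate H: M = 1.04×10⁻³
  candidate J: M = 0.726×10⁻³
  candidate B: M = 0.691×10⁻³
  candidate Y: M = 0.671×10⁻³
Candidate H ranks first.

candidate H, M = 1.04×10⁻³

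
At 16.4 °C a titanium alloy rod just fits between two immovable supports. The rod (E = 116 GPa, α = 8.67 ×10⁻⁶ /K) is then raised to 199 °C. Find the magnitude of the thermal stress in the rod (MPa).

184 MPa

ΔT = 182.6 K. Constrained thermal stress σ = E·α·ΔT = 116.0×10³ MPa × 8.67×10⁻⁶ × 182.6 = 184 MPa (compressive).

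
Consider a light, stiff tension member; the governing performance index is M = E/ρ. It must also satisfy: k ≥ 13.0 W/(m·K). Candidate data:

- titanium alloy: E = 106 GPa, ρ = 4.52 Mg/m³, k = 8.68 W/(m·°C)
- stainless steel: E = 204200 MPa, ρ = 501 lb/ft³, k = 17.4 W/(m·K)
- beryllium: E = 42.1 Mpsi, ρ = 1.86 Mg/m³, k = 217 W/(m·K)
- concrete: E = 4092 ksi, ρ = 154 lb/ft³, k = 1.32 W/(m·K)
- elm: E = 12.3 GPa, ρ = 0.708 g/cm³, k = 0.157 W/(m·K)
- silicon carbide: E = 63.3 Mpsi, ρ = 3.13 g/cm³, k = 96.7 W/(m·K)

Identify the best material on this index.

beryllium

Screen on constraints: k ≥ 13.0 W/(m·K). Survivors: stainless steel, beryllium, silicon carbide.
After converting to SI:
  stainless steel: E = 204.2 GPa, ρ = 8025 kg/m³
  beryllium: E = 290.3 GPa, ρ = 1860 kg/m³
  silicon carbide: E = 436.4 GPa, ρ = 3130 kg/m³
  beryllium: M = 156 MN·m/kg
  silicon carbide: M = 139 MN·m/kg
  stainless steel: M = 25.4 MN·m/kg
Beryllium has the largest M.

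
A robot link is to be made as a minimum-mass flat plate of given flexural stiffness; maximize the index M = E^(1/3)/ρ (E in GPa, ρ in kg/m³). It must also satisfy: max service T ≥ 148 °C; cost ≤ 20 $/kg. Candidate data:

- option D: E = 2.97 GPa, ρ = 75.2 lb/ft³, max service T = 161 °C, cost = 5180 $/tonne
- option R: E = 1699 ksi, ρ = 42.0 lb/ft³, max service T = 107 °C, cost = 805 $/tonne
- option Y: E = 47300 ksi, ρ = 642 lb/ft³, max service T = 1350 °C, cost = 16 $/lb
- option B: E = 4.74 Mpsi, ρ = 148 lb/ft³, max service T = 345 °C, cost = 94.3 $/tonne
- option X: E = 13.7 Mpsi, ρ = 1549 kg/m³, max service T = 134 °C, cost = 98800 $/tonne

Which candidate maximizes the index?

option B

Screen on constraints: max service T ≥ 148 °C; cost ≤ 20 $/kg. Survivors: option D, option B.
After converting to SI:
  option D: E = 2.970 GPa, ρ = 1205 kg/m³
  option B: E = 32.68 GPa, ρ = 2371 kg/m³
  option B: M = 1.35×10⁻³
  option D: M = 1.19×10⁻³
Highest index: option B.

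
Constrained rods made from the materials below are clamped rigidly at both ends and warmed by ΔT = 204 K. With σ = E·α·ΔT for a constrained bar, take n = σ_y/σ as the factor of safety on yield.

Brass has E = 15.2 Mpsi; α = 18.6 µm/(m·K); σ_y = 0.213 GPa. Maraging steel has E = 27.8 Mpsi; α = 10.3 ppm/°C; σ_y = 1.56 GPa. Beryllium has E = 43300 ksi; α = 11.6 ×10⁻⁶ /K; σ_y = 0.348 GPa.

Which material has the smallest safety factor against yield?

With everything in SI (GPa, ×10⁻⁶/K, MPa):
  brass: E = 104.8, α = 18.6, σ_y = 213.0 → σ = 398 MPa, n = 0.536
  maraging steel: E = 191.7, α = 10.3, σ_y = 1560 → σ = 403 MPa, n = 3.87
  beryllium: E = 298.5, α = 11.6, σ_y = 348.0 → σ = 706 MPa, n = 0.493
Smallest n: beryllium with n = 0.493.

beryllium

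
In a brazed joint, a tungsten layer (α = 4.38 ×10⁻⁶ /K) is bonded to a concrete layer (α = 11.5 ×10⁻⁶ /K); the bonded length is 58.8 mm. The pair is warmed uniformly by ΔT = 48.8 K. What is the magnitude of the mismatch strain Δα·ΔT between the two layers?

Δα = |4.38 − 11.5|×10⁻⁶/K = 7.12×10⁻⁶/K.
Mismatch strain = Δα·ΔT = 7.12×10⁻⁶ × 48.8 = 3.47×10⁻⁴.

3.47×10⁻⁴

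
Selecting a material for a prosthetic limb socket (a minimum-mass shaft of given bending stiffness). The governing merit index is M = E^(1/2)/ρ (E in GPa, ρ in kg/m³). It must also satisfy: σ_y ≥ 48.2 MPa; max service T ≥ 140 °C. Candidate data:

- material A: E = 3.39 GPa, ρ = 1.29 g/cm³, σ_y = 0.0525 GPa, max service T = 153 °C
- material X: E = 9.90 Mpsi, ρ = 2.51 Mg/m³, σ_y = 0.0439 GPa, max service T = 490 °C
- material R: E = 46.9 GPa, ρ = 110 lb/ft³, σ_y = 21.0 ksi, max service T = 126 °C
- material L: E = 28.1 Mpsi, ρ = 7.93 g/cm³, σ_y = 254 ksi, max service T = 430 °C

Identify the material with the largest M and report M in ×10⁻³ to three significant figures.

material L, M = 1.76×10⁻³

Screen on constraints: σ_y ≥ 48.2 MPa; max service T ≥ 140 °C. Survivors: material A, material L.
In SI units:
  material A: E = 3.390 GPa, ρ = 1290 kg/m³
  material L: E = 193.7 GPa, ρ = 7930 kg/m³
  material L: M = 1.76×10⁻³
  material A: M = 1.43×10⁻³
Material L has the largest M.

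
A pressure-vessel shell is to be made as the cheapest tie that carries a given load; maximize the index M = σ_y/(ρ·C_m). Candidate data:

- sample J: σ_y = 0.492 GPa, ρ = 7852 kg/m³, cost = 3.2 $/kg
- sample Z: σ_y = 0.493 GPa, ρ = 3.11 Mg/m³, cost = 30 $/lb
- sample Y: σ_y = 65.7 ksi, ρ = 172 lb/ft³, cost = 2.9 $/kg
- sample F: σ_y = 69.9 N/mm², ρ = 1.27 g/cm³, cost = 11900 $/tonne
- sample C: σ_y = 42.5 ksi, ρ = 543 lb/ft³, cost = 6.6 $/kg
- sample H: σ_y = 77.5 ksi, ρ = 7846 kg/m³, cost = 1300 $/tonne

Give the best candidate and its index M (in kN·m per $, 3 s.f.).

sample Y, M = 56.7 kN·m per $

After converting to SI:
  sample J: σ_y = 492.0 MPa, ρ = 7852 kg/m³, cost = 3.200 $/kg
  sample Z: σ_y = 493.0 MPa, ρ = 3110 kg/m³, cost = 66.14 $/kg
  sample Y: σ_y = 453.0 MPa, ρ = 2755 kg/m³, cost = 2.900 $/kg
  sample F: σ_y = 69.90 MPa, ρ = 1270 kg/m³, cost = 11.90 $/kg
  sample C: σ_y = 293.0 MPa, ρ = 8698 kg/m³, cost = 6.600 $/kg
  sample H: σ_y = 534.3 MPa, ρ = 7846 kg/m³, cost = 1.300 $/kg
  sample Y: M = 56.7 kN·m per $
  sample H: M = 52.4 kN·m per $
  sample J: M = 19.6 kN·m per $
  sample C: M = 5.10 kN·m per $
  sample F: M = 4.63 kN·m per $
  sample Z: M = 2.40 kN·m per $
The maximum is for sample Y.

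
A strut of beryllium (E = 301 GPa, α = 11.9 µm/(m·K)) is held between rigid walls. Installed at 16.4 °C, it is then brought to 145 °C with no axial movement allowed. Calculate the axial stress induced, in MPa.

461 MPa

ΔT = 128.6 K. Constrained thermal stress σ = E·α·ΔT = 301.0×10³ MPa × 11.9×10⁻⁶ × 128.6 = 461 MPa (compressive).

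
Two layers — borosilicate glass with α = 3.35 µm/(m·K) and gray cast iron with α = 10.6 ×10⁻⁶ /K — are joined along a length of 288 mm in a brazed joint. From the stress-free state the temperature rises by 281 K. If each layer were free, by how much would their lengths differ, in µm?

Δα = |3.35 − 10.6|×10⁻⁶/K = 7.25×10⁻⁶/K.
ΔL_mismatch = Δα·L·ΔT = 7.25×10⁻⁶ × 288.0 mm × 281.0 K = 587 µm.

587 µm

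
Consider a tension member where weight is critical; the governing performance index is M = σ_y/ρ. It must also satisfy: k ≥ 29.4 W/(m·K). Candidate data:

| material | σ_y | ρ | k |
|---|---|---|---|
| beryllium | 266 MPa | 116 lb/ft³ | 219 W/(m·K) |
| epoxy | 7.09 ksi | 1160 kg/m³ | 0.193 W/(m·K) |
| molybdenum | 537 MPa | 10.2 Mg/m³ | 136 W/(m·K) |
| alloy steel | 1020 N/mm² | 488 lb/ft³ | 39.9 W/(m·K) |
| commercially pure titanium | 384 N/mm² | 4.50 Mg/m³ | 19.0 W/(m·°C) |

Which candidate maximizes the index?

Screen on constraints: k ≥ 29.4 W/(m·K). Survivors: beryllium, molybdenum, alloy steel.
After converting to SI:
  beryllium: σ_y = 266.0 MPa, ρ = 1858 kg/m³
  molybdenum: σ_y = 537.0 MPa, ρ = 10200 kg/m³
  alloy steel: σ_y = 1020 MPa, ρ = 7817 kg/m³
  beryllium: M = 143 kN·m/kg
  alloy steel: M = 130 kN·m/kg
  molybdenum: M = 52.6 kN·m/kg
Beryllium has the largest M.

beryllium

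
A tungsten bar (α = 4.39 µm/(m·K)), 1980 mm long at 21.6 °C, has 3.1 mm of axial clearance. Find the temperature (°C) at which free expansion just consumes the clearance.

α·L₀·ΔT = 3.1 mm ⇒ ΔT = 3.1 / (4.39×10⁻⁶ × 1980.0) = 356.6 K.
T = 21.6 + 356.6 = 378.2 °C.

378 °C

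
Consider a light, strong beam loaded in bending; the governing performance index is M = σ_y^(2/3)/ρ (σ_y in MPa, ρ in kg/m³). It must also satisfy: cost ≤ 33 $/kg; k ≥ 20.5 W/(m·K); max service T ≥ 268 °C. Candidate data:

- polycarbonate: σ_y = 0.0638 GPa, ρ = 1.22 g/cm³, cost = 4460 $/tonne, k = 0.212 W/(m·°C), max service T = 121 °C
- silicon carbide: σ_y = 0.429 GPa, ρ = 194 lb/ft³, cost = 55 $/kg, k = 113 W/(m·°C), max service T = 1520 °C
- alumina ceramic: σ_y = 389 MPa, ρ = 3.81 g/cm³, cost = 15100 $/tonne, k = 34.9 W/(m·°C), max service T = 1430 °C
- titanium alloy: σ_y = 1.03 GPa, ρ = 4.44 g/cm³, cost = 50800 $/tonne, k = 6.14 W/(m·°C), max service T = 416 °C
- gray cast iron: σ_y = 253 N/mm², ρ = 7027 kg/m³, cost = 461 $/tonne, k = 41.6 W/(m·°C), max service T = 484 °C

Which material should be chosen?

alumina ceramic

Screen on constraints: cost ≤ 33 $/kg; k ≥ 20.5 W/(m·K); max service T ≥ 268 °C. Survivors: alumina ceramic, gray cast iron.
Putting every candidate on a common basis:
  alumina ceramic: σ_y = 389.0 MPa, ρ = 3810 kg/m³
  gray cast iron: σ_y = 253.0 MPa, ρ = 7027 kg/m³
  alumina ceramic: M = 14.0×10⁻³
  gray cast iron: M = 5.69×10⁻³
Alumina ceramic has the largest M.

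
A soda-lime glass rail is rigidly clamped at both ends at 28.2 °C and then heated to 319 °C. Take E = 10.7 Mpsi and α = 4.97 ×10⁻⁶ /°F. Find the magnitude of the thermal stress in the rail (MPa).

E = 10.7 Mpsi = 73.77 GPa.
α = 4.97×10⁻⁶/°F × 9/5 = 8.95×10⁻⁶/K.
ΔT = 290.8 K. Constrained thermal stress σ = E·α·ΔT = 73.77×10³ MPa × 8.95×10⁻⁶ × 290.8 = 192 MPa (compressive).

192 MPa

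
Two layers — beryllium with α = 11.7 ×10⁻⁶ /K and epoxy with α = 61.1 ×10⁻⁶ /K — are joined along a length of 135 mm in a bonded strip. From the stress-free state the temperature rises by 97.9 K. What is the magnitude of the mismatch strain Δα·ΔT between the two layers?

4.84×10⁻³

Δα = |11.7 − 61.1|×10⁻⁶/K = 49.4×10⁻⁶/K.
Mismatch strain = Δα·ΔT = 49.4×10⁻⁶ × 97.9 = 4.84×10⁻³.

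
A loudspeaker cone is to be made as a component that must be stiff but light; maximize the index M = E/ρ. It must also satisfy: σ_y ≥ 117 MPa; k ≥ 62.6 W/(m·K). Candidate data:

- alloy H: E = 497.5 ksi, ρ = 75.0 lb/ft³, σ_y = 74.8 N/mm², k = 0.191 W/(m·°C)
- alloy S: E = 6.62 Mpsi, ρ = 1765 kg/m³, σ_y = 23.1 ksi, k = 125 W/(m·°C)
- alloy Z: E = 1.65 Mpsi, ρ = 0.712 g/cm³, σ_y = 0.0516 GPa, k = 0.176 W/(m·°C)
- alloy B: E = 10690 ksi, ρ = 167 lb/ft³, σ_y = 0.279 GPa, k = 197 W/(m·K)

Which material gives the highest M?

alloy B

Screen on constraints: σ_y ≥ 117 MPa; k ≥ 62.6 W/(m·K). Survivors: alloy S, alloy B.
After converting to SI:
  alloy S: E = 45.64 GPa, ρ = 1765 kg/m³
  alloy B: E = 73.70 GPa, ρ = 2675 kg/m³
  alloy B: M = 27.6 MN·m/kg
  alloy S: M = 25.9 MN·m/kg
Highest index: alloy B.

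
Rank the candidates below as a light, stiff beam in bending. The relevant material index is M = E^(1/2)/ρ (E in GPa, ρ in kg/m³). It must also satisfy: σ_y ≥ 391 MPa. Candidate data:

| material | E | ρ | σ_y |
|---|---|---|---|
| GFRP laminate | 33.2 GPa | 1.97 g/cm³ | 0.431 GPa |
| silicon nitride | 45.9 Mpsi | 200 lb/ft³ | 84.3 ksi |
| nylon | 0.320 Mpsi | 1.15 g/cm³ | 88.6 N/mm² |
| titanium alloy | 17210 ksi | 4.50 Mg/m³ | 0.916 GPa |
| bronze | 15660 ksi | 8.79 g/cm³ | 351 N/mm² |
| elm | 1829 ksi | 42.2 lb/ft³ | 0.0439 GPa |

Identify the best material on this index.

Screen on constraints: σ_y ≥ 391 MPa. Survivors: GFRP laminate, silicon nitride, titanium alloy.
After converting to SI:
  GFRP laminate: E = 33.20 GPa, ρ = 1970 kg/m³
  silicon nitride: E = 316.5 GPa, ρ = 3204 kg/m³
  titanium alloy: E = 118.7 GPa, ρ = 4500 kg/m³
  silicon nitride: M = 5.55×10⁻³
  GFRP laminate: M = 2.92×10⁻³
  titanium alloy: M = 2.42×10⁻³
Silicon nitride has the largest M.

silicon nitride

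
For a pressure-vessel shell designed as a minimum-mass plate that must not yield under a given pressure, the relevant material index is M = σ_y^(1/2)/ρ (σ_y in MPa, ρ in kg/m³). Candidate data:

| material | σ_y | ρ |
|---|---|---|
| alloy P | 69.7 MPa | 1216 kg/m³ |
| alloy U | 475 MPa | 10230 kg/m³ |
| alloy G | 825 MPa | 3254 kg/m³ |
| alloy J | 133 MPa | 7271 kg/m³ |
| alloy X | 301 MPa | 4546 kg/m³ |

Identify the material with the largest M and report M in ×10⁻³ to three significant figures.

Computing M directly (units already consistent):
  alloy G: M = 8.83×10⁻³
  alloy P: M = 6.87×10⁻³
  alloy X: M = 3.82×10⁻³
  alloy U: M = 2.13×10⁻³
  alloy J: M = 1.59×10⁻³
Alloy G ranks first.

alloy G, M = 8.83×10⁻³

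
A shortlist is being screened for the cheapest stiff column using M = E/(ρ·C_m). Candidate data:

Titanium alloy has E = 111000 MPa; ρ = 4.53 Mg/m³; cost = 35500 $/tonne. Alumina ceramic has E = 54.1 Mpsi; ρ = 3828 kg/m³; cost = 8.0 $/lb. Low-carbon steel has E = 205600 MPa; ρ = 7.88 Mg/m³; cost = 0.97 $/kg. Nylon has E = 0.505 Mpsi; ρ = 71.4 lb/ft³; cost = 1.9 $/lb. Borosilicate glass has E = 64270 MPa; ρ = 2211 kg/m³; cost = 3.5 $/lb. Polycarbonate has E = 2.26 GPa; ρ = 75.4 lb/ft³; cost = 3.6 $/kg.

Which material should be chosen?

low-carbon steel

After converting to SI:
  titanium alloy: E = 111.0 GPa, ρ = 4530 kg/m³, cost = 35.50 $/kg
  alumina ceramic: E = 373.0 GPa, ρ = 3828 kg/m³, cost = 17.64 $/kg
  low-carbon steel: E = 205.6 GPa, ρ = 7880 kg/m³, cost = 0.9700 $/kg
  nylon: E = 3.482 GPa, ρ = 1144 kg/m³, cost = 4.189 $/kg
  borosilicate glass: E = 64.27 GPa, ρ = 2211 kg/m³, cost = 7.716 $/kg
  polycarbonate: E = 2.260 GPa, ρ = 1208 kg/m³, cost = 3.600 $/kg
  low-carbon steel: M = 26.9 MN·m per $
  alumina ceramic: M = 5.52 MN·m per $
  borosilicate glass: M = 3.77 MN·m per $
  nylon: M = 0.727 MN·m per $
  titanium alloy: M = 0.690 MN·m per $
  polycarbonate: M = 0.520 MN·m per $
Low-carbon steel has the largest M.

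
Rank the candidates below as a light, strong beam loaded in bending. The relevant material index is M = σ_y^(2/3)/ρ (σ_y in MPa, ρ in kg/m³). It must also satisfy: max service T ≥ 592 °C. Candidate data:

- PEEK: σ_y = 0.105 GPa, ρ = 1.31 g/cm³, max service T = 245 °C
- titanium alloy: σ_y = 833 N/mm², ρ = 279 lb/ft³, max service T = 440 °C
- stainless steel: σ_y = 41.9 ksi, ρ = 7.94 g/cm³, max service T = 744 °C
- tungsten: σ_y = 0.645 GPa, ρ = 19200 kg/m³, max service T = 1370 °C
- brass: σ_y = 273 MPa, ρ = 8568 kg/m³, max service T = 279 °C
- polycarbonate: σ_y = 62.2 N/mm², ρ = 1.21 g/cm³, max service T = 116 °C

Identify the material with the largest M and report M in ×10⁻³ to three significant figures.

Screen on constraints: max service T ≥ 592 °C. Survivors: stainless steel, tungsten.
After converting to SI:
  stainless steel: σ_y = 288.9 MPa, ρ = 7940 kg/m³
  tungsten: σ_y = 645.0 MPa, ρ = 19200 kg/m³
  stainless steel: M = 5.50×10⁻³
  tungsten: M = 3.89×10⁻³
Highest index: stainless steel.

stainless steel, M = 5.50×10⁻³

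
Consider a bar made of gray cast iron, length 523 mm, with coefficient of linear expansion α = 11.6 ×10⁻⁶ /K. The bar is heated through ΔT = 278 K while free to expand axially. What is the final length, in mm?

ΔL = α·L₀·ΔT = 11.6×10⁻⁶ × 523 mm × 278.0 K = 1.69 mm.
L = L₀ + ΔL = 523 + 1.69 = 524.69 mm.

524.69 mm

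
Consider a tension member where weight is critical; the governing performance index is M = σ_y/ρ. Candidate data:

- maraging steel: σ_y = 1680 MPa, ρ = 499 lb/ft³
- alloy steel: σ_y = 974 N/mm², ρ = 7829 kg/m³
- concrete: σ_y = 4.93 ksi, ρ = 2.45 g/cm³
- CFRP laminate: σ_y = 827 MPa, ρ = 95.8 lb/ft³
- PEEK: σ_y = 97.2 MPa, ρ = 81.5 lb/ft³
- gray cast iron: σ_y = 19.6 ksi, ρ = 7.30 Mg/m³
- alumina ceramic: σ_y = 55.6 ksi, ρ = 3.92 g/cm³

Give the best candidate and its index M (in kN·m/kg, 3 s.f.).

Normalizing units and computing the index:
  maraging steel: σ_y = 1680 MPa, ρ = 7993 kg/m³
  alloy steel: σ_y = 974.0 MPa, ρ = 7829 kg/m³
  concrete: σ_y = 33.99 MPa, ρ = 2450 kg/m³
  CFRP laminate: σ_y = 827.0 MPa, ρ = 1535 kg/m³
  PEEK: σ_y = 97.20 MPa, ρ = 1306 kg/m³
  gray cast iron: σ_y = 135.1 MPa, ρ = 7300 kg/m³
  alumina ceramic: σ_y = 383.3 MPa, ρ = 3920 kg/m³
  CFRP laminate: M = 539 kN·m/kg
  maraging steel: M = 210 kN·m/kg
  alloy steel: M = 124 kN·m/kg
  alumina ceramic: M = 97.8 kN·m/kg
  PEEK: M = 74.5 kN·m/kg
  gray cast iron: M = 18.5 kN·m/kg
  concrete: M = 13.9 kN·m/kg
CFRP laminate has the largest M.

CFRP laminate, M = 539 kN·m/kg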